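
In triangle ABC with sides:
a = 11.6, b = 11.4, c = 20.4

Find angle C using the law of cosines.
cos(C) = (a² + b² - c²)/(2ab)
cos(C) = (11.6² + 11.4² - 20.4²)/(2·11.6·11.4) = -151.64/264.48 = -0.573351
C = arccos(-0.573351) = 125°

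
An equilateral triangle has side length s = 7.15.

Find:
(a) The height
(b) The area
(a) Height h = s·√3/2 = 7.15·√3/2 = 6.192
(b) Area = (√3/4)·s² = (√3/4)·7.15² = (√3/4)·51.1225 = 22.14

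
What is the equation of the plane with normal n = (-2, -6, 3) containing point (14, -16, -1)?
d = n·P = (-2)(14) + (-6)(-16) + (3)(-1) = 65
Plane: -2x - 6y + 3z = 65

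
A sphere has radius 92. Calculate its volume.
Volume = (4/3) * pi * r³
Volume = (4/3) * pi * 92³
Volume = (4/3) * pi * 778688
Volume = 3261760.67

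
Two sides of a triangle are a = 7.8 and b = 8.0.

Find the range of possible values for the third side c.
By the triangle inequality: |a - b| < c < a + b
|7.8 - 8.0| < c < 7.8 + 8.0
0.2 < c < 15.8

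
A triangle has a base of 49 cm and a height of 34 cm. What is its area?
Area = (1/2) * base * height
Area = (1/2) * 49 * 34
Area = 833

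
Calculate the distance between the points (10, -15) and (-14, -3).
Using the distance formula: d = sqrt((x₂-x₁)² + (y₂-y₁)²)
dx = (-14) - 10 = -24
dy = (-3) - (-15) = 12
d = sqrt((-24)² + 12²) = sqrt(576 + 144) = sqrt(720) = 26.83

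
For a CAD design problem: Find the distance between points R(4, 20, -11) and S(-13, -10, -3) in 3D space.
d = √[(-17)² + (-30)² + (8)²] = √1253 = 35.4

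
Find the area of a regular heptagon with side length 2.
For a regular 7-gon with side length s = 2:
Apothem a = s / (2*tan(pi/7)) = 2 / (2*tan(pi/7)) ≈ 2.0765
Perimeter P = 7 * 2 = 14
Area = (1/2) * P * a = (1/2) * 14 * 2.0765 = 14.54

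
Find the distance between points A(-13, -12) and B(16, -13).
Using the distance formula: d = sqrt((x₂-x₁)² + (y₂-y₁)²)
dx = 16 - (-13) = 29
dy = (-13) - (-12) = -1
d = sqrt(29² + (-1)²) = sqrt(841 + 1) = sqrt(842) = 29.02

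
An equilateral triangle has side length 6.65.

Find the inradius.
For an equilateral triangle, r = s/(2√3) where s is the side.
r = 6.65/(2√3) = 6.65/3.464102 = 1.92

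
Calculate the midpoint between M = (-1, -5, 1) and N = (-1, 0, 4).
Midpoint = ((-1-1)/2, (-5+0)/2, (1+4)/2) = (-1, -2.5, 2.5)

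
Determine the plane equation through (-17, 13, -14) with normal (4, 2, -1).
d = n·P = (4)(-17) + (2)(13) + (-1)(-14) = -28
Plane: 4x + 2y - z = -28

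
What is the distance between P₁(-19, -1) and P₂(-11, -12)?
Using the distance formula: d = sqrt((x₂-x₁)² + (y₂-y₁)²)
dx = (-11) - (-19) = 8
dy = (-12) - (-1) = -11
d = sqrt(8² + (-11)²) = sqrt(64 + 121) = sqrt(185) = 13.60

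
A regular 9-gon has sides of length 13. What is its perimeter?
Perimeter = number of sides * side length
Perimeter = 9 * 13
Perimeter = 117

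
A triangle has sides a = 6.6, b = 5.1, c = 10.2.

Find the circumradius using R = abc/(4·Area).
s = (a+b+c)/2 = 10.95
Area = √(s(s-a)(s-b)(s-c)) = √(10.95·4.35·5.85·0.75) = 14.4564
R = abc/(4·Area) = (6.6·5.1·10.2)/(4·14.4564) = 343.332/57.8256 = 5.937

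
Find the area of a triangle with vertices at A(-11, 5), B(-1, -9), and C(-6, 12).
Using the coordinate formula: Area = (1/2)|x₁(y₂-y₃) + x₂(y₃-y₁) + x₃(y₁-y₂)|
Area = (1/2)|(-11)((-9)-12) + (-1)(12-5) + (-6)(5-(-9))|
Area = (1/2)|(-11)*(-21) + (-1)*7 + (-6)*14|
Area = (1/2)|231 + (-7) + (-84)|
Area = (1/2)*140 = 70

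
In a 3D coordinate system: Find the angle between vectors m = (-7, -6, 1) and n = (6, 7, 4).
m·n = -80, |m|² = 86, |n|² = 101
cos θ = -80/√8686 ≈ -0.8584
θ ≈ 149.1°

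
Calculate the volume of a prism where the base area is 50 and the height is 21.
Volume = base area * height
Volume = 50 * 21
Volume = 1050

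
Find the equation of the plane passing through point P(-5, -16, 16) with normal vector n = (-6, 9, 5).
d = n·P = (-6)(-5) + (9)(-16) + (5)(16) = -34
Plane: -6x + 9y + 5z = -34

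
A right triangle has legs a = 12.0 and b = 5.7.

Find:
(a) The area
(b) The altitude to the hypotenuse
(a) Area = ½ab = ½·12.0·5.7 = 34.2
(b) Hypotenuse c = √(12.0² + 5.7²) = √176.49 = 13.285
    Area = ½·c·h_c  →  h_c = 2·Area/c = 2·34.2/13.285 = 5.149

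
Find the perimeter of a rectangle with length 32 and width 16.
Perimeter = 2 * (length + width)
Perimeter = 2 * (32 + 16)
Perimeter = 2 * 48
Perimeter = 96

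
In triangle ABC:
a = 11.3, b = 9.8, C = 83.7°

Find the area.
Using A = ½ab·sin(C):
A = ½·11.3·9.8·sin(83.7°) = ½·110.74·0.993961 = 55.04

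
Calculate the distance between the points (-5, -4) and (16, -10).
Using the distance formula: d = sqrt((x₂-x₁)² + (y₂-y₁)²)
dx = 16 - (-5) = 21
dy = (-10) - (-4) = -6
d = sqrt(21² + (-6)²) = sqrt(441 + 36) = sqrt(477) = 21.84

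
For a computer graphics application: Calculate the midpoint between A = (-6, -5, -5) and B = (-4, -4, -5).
Midpoint = ((-6-4)/2, (-5-4)/2, (-5-5)/2) = (-5, -4.5, -5)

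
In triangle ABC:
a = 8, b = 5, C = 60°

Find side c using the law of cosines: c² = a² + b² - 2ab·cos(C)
c² = 8² + 5² - 2·8·5·cos(60°)
c² = 64 + 25 - 80·0.5000 = 49
c = √49 = 7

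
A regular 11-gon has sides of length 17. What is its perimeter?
Perimeter = number of sides * side length
Perimeter = 11 * 17
Perimeter = 187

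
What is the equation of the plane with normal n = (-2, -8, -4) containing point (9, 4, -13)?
d = n·P = (-2)(9) + (-8)(4) + (-4)(-13) = 2
Plane: -2x - 8y - 4z = 2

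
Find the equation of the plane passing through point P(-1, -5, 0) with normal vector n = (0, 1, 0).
d = n·P = (0)(-1) + (1)(-5) + (0)(0) = -5
Plane: y = -5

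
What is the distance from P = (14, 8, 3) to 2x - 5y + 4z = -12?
d = |2(14) + (-5)(8) + 4(3) - (-12)| / √(2² + (-5)² + 4²) = 12/√45 = 1.789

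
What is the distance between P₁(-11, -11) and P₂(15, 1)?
Using the distance formula: d = sqrt((x₂-x₁)² + (y₂-y₁)²)
dx = 15 - (-11) = 26
dy = 1 - (-11) = 12
d = sqrt(26² + 12²) = sqrt(676 + 144) = sqrt(820) = 28.64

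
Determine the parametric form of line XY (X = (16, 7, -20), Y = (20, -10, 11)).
Direction vector d = Y - X = (4, -17, 31)
x = 16 + 4t, y = 7 - 17t, z = -20 + 31t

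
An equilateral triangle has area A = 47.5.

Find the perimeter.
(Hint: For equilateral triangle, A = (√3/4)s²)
A = (√3/4)s²  →  s² = 4A/√3 = 4·47.5/√3 = 109.697
s = 10.4736
Perimeter = 3s = 31.42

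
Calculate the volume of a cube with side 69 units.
Volume = s³
Volume = 69³
Volume = 328509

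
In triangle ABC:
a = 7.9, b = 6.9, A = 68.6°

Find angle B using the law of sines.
sin(B)/b = sin(A)/a
sin(B) = b·sin(A)/a = 6.9·sin(68.6°)/7.9 = 0.813201
B = arcsin(0.813201) = 54.41°  (b ≤ a, so B ≤ A and the acute solution is unique)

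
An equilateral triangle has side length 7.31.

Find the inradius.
For an equilateral triangle, r = s/(2√3) where s is the side.
r = 7.31/(2√3) = 7.31/3.464102 = 2.11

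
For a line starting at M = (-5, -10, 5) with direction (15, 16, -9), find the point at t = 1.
P(1) = (-5 + 15(1), -10 + 16(1), 5 + (-9)(1)) = (10, 6, -4)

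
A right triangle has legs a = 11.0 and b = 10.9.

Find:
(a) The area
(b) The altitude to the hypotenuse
(a) Area = ½ab = ½·11.0·10.9 = 59.95
(b) Hypotenuse c = √(11.0² + 10.9²) = √239.81 = 15.4858
    Area = ½·c·h_c  →  h_c = 2·Area/c = 2·59.95/15.4858 = 7.743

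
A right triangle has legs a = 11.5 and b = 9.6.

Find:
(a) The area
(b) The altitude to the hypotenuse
(a) Area = ½ab = ½·11.5·9.6 = 55.2
(b) Hypotenuse c = √(11.5² + 9.6²) = √224.41 = 14.9803
    Area = ½·c·h_c  →  h_c = 2·Area/c = 2·55.2/14.9803 = 7.37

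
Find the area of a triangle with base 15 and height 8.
Area = (1/2) * base * height
Area = (1/2) * 15 * 8
Area = 60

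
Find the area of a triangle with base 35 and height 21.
Area = (1/2) * base * height
Area = (1/2) * 35 * 21
Area = 367.50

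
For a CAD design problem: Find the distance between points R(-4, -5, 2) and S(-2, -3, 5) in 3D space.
d = √[(2)² + (2)² + (3)²] = √17 = 4.123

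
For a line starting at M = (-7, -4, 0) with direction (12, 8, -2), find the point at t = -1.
P(-1) = (-7 + 12(-1), -4 + 8(-1), 0 + (-2)(-1)) = (-19, -12, 2)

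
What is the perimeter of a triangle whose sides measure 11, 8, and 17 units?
Perimeter = sum of all sides
Perimeter = 11 + 8 + 17
Perimeter = 36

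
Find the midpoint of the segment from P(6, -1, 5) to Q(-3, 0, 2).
Midpoint = ((6-3)/2, (-1+0)/2, (5+2)/2) = (1.5, -0.5, 3.5)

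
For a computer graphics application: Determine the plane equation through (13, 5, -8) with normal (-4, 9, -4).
d = n·P = (-4)(13) + (9)(5) + (-4)(-8) = 25
Plane: -4x + 9y - 4z = 25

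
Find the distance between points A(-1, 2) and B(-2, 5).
Using the distance formula: d = sqrt((x₂-x₁)² + (y₂-y₁)²)
dx = (-2) - (-1) = -1
dy = 5 - 2 = 3
d = sqrt((-1)² + 3²) = sqrt(1 + 9) = sqrt(10) = 3.16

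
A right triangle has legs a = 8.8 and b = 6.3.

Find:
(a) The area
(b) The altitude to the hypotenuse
(a) Area = ½ab = ½·8.8·6.3 = 27.72
(b) Hypotenuse c = √(8.8² + 6.3²) = √117.13 = 10.8227
    Area = ½·c·h_c  →  h_c = 2·Area/c = 2·27.72/10.8227 = 5.123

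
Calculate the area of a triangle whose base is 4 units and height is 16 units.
Area = (1/2) * base * height
Area = (1/2) * 4 * 16
Area = 32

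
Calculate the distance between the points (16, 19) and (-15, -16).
Using the distance formula: d = sqrt((x₂-x₁)² + (y₂-y₁)²)
dx = (-15) - 16 = -31
dy = (-16) - 19 = -35
d = sqrt((-31)² + (-35)²) = sqrt(961 + 1225) = sqrt(2186) = 46.75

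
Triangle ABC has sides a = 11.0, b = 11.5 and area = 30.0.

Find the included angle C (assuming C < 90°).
Area = ½ab·sin(C)  →  sin(C) = 2·Area/(ab)
sin(C) = 2·30.0/(11.0·11.5) = 0.474308
C = arcsin(0.474308) = 28.31°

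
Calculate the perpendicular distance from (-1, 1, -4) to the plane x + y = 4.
d = |1(-1) + 1(1) + 0(-4) - (4)| / √(1² + 1² + 0²) = 4/√2 = 2.828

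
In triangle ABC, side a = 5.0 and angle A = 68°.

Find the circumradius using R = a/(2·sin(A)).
R = a/(2·sin(A)) = 5.0/(2·sin(68°))
R = 5.0/(2·0.927184) = 5.0/1.854368 = 2.696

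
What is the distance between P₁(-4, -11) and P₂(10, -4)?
Using the distance formula: d = sqrt((x₂-x₁)² + (y₂-y₁)²)
dx = 10 - (-4) = 14
dy = (-4) - (-11) = 7
d = sqrt(14² + 7²) = sqrt(196 + 49) = sqrt(245) = 15.65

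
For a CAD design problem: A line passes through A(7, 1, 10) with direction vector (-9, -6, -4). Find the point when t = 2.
P(2) = (7 + (-9)(2), 1 + (-6)(2), 10 + (-4)(2)) = (-11, -11, 2)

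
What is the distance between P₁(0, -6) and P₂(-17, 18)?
Using the distance formula: d = sqrt((x₂-x₁)² + (y₂-y₁)²)
dx = (-17) - 0 = -17
dy = 18 - (-6) = 24
d = sqrt((-17)² + 24²) = sqrt(289 + 576) = sqrt(865) = 29.41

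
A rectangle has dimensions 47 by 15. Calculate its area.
Area = length * width
Area = 47 * 15
Area = 705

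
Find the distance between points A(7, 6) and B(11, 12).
Using the distance formula: d = sqrt((x₂-x₁)² + (y₂-y₁)²)
dx = 11 - 7 = 4
dy = 12 - 6 = 6
d = sqrt(4² + 6²) = sqrt(16 + 36) = sqrt(52) = 7.21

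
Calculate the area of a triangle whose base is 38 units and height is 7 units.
Area = (1/2) * base * height
Area = (1/2) * 38 * 7
Area = 133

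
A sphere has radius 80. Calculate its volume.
Volume = (4/3) * pi * r³
Volume = (4/3) * pi * 80³
Volume = (4/3) * pi * 512000
Volume = 2144660.58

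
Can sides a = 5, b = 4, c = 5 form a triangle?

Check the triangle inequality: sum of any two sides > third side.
Yes, triangle inequality satisfied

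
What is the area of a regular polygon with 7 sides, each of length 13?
For a regular 7-gon with side length s = 13:
Apothem a = s / (2*tan(pi/7)) = 13 / (2*tan(pi/7)) ≈ 13.4974
Perimeter P = 7 * 13 = 91
Area = (1/2) * P * a = (1/2) * 91 * 13.4974 = 614.13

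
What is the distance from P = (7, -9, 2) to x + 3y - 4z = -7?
d = |1(7) + 3(-9) + (-4)(2) - (-7)| / √(1² + 3² + (-4)²) = 21/√26 = 4.118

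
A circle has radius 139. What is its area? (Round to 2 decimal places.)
Area = pi * r²
Area = pi * 139²
Area = pi * 19321
Area = 60698.71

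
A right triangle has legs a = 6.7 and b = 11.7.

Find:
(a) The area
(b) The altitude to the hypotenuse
(a) Area = ½ab = ½·6.7·11.7 = 39.195
(b) Hypotenuse c = √(6.7² + 11.7²) = √181.78 = 13.4826
    Area = ½·c·h_c  →  h_c = 2·Area/c = 2·39.195/13.4826 = 5.814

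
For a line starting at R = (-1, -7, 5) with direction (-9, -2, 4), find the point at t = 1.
P(1) = (-1 + (-9)(1), -7 + (-2)(1), 5 + 4(1)) = (-10, -9, 9)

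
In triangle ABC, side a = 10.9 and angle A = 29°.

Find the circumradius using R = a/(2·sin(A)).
R = a/(2·sin(A)) = 10.9/(2·sin(29°))
R = 10.9/(2·0.484810) = 10.9/0.969619 = 11.24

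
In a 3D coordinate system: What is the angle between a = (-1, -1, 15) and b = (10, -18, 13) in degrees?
a·b = 203, |a|² = 227, |b|² = 593
cos θ = 203/√134611 ≈ 0.5533
θ ≈ 56.41°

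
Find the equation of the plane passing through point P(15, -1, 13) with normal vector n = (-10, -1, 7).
d = n·P = (-10)(15) + (-1)(-1) + (7)(13) = -58
Plane: -10x - y + 7z = -58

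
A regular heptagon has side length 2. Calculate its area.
For a regular 7-gon with side length s = 2:
Apothem a = s / (2*tan(pi/7)) = 2 / (2*tan(pi/7)) ≈ 2.0765
Perimeter P = 7 * 2 = 14
Area = (1/2) * P * a = (1/2) * 14 * 2.0765 = 14.54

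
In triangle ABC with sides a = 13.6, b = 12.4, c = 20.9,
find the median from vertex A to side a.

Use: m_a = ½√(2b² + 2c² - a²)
m_a = ½√(2·12.4² + 2·20.9² - 13.6²)
m_a = ½√(307.52 + 873.62 - 184.96) = ½√996.18 = 15.78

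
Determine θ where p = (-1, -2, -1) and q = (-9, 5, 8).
p·q = -9, |p|² = 6, |q|² = 170
cos θ = -9/√1020 ≈ -0.2818
θ ≈ 106.4°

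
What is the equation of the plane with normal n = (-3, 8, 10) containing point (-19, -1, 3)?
d = n·P = (-3)(-19) + (8)(-1) + (10)(3) = 79
Plane: -3x + 8y + 10z = 79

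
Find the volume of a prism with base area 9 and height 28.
Volume = base area * height
Volume = 9 * 28
Volume = 252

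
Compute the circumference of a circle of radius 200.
Circumference = 2 * pi * r
Circumference = 2 * pi * 200
Circumference = 1256.64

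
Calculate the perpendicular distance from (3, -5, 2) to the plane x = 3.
d = |1(3) + 0(-5) + 0(2) - (3)| / √(1² + 0² + 0²) = 0/√1 = 0.0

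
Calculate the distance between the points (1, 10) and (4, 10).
Using the distance formula: d = sqrt((x₂-x₁)² + (y₂-y₁)²)
dx = 4 - 1 = 3
dy = 10 - 10 = 0
d = sqrt(3² + 0²) = sqrt(9 + 0) = sqrt(9) = 3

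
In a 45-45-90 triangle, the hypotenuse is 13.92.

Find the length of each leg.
In a 45-45-90 triangle, hypotenuse = leg·√2  →  leg = hypotenuse/√2
leg = 13.92/√2 = 9.843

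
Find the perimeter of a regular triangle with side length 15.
Perimeter = number of sides * side length
Perimeter = 3 * 15
Perimeter = 45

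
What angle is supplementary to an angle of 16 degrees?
Supplementary angles sum to 180 degrees.
Other angle = 180 - 16
Other angle = 164 degrees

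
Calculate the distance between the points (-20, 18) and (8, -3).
Using the distance formula: d = sqrt((x₂-x₁)² + (y₂-y₁)²)
dx = 8 - (-20) = 28
dy = (-3) - 18 = -21
d = sqrt(28² + (-21)²) = sqrt(784 + 441) = sqrt(1225) = 35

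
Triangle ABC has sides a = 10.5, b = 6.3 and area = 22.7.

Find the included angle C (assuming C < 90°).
Area = ½ab·sin(C)  →  sin(C) = 2·Area/(ab)
sin(C) = 2·22.7/(10.5·6.3) = 0.686319
C = arcsin(0.686319) = 43.34°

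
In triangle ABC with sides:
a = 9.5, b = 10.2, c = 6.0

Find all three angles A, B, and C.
By the law of cosines:
cos(A) = (b² + c² - a²)/(2bc) = 0.406781  →  A = 66°
cos(B) = (a² + c² - b²)/(2ac) = 0.194825  →  B = 78.77°
cos(C) = (a² + b² - c²)/(2ab) = 0.816770  →  C = 35.24°
Check: A + B + C = 180.0° ✓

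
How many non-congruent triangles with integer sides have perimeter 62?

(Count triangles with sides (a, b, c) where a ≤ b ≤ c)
With a ≤ b ≤ c and a + b + c = 62, the triangle inequality a + b > c gives c < 62/2, so c ≤ 30.
Iterate a from 1 to ⌊p/3⌋ = 20; for each a, b ranges from a to ⌊(p−a)/2⌋ with c = p − a − b, keeping only c ≥ b.
Triples: (2, 30, 30), (3, 29, 30), (4, 28, 30), …
Count = 80 triangles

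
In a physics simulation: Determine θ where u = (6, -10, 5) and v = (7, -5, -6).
u·v = 62, |u|² = 161, |v|² = 110
cos θ = 62/√17710 ≈ 0.4659
θ ≈ 62.23°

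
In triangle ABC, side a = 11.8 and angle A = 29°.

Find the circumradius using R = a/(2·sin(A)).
R = a/(2·sin(A)) = 11.8/(2·sin(29°))
R = 11.8/(2·0.484810) = 11.8/0.969619 = 12.17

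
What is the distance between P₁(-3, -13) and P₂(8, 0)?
Using the distance formula: d = sqrt((x₂-x₁)² + (y₂-y₁)²)
dx = 8 - (-3) = 11
dy = 0 - (-13) = 13
d = sqrt(11² + 13²) = sqrt(121 + 169) = sqrt(290) = 17.03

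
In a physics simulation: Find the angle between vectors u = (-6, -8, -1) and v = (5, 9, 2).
u·v = -104, |u|² = 101, |v|² = 110
cos θ = -104/√11110 ≈ -0.9867
θ ≈ 170.6°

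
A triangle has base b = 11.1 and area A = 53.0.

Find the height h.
A = ½bh  →  h = 2A/b
h = 2·53.0/11.1 = 9.55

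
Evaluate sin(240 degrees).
sin(240 degrees) = -0.866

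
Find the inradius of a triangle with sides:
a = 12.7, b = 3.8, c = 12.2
s = (a+b+c)/2 = (12.7+3.8+12.2)/2 = 14.35
Area = √(s(s-a)(s-b)(s-c)) = √(14.35·1.65·10.55·2.15) = 23.1747
r = Area/s = 23.1747/14.35 = 1.615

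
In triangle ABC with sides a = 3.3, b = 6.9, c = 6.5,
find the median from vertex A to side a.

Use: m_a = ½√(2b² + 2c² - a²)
m_a = ½√(2·6.9² + 2·6.5² - 3.3²)
m_a = ½√(95.22 + 84.5 - 10.89) = ½√168.83 = 6.497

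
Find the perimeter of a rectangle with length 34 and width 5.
Perimeter = 2 * (length + width)
Perimeter = 2 * (34 + 5)
Perimeter = 2 * 39
Perimeter = 78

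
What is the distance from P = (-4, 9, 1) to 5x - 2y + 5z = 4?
d = |5(-4) + (-2)(9) + 5(1) - (4)| / √(5² + (-2)² + 5²) = 37/√54 = 5.035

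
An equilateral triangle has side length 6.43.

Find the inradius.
For an equilateral triangle, r = s/(2√3) where s is the side.
r = 6.43/(2√3) = 6.43/3.464102 = 1.856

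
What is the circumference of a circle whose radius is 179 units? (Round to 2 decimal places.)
Circumference = 2 * pi * r
Circumference = 2 * pi * 179
Circumference = 1124.69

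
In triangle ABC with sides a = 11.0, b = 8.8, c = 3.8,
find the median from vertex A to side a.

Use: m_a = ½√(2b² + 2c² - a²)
m_a = ½√(2·8.8² + 2·3.8² - 11.0²)
m_a = ½√(154.88 + 28.88 - 121) = ½√62.76 = 3.961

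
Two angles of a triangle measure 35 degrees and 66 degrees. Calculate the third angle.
Sum of angles in a triangle = 180 degrees
Third angle = 180 - 35 - 66
Third angle = 79 degrees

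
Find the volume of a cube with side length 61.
Volume = s³
Volume = 61³
Volume = 226981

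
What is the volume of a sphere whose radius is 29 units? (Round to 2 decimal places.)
Volume = (4/3) * pi * r³
Volume = (4/3) * pi * 29³
Volume = (4/3) * pi * 24389
Volume = 102160.40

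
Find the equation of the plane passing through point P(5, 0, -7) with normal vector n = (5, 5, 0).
d = n·P = (5)(5) + (5)(0) + (0)(-7) = 25
Plane: 5x + 5y = 25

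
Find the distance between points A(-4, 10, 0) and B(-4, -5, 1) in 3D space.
d = √[(0)² + (-15)² + (1)²] = √226 = 15.03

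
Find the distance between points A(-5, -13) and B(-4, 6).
Using the distance formula: d = sqrt((x₂-x₁)² + (y₂-y₁)²)
dx = (-4) - (-5) = 1
dy = 6 - (-13) = 19
d = sqrt(1² + 19²) = sqrt(1 + 361) = sqrt(362) = 19.03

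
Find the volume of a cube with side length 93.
Volume = s³
Volume = 93³
Volume = 804357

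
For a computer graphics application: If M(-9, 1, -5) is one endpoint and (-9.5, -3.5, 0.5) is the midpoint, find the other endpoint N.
N = (2×(-9.5) - (-9), 2×(-3.5) - 1, 2×0.5 - (-5)) = (-10, -8, 6)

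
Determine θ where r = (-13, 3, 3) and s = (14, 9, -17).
r·s = -206, |r|² = 187, |s|² = 566
cos θ = -206/√105842 ≈ -0.6332
θ ≈ 129.3°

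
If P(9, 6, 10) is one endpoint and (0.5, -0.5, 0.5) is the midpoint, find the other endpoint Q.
Q = (2×0.5 - 9, 2×(-0.5) - 6, 2×0.5 - 10) = (-8, -7, -9)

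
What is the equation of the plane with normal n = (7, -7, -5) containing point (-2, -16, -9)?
d = n·P = (7)(-2) + (-7)(-16) + (-5)(-9) = 143
Plane: 7x - 7y - 5z = 143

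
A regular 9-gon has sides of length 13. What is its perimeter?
Perimeter = number of sides * side length
Perimeter = 9 * 13
Perimeter = 117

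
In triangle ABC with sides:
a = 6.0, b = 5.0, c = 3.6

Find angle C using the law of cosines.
cos(C) = (a² + b² - c²)/(2ab)
cos(C) = (6.0² + 5.0² - 3.6²)/(2·6.0·5.0) = 48.04/60 = 0.800667
C = arccos(0.800667) = 36.81°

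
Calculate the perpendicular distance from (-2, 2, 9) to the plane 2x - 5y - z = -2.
d = |2(-2) + (-5)(2) + (-1)(9) - (-2)| / √(2² + (-5)² + (-1)²) = 21/√30 = 3.834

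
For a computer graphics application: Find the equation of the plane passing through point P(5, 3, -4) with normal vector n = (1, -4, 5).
d = n·P = (1)(5) + (-4)(3) + (5)(-4) = -27
Plane: x - 4y + 5z = -27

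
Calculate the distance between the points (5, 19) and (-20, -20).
Using the distance formula: d = sqrt((x₂-x₁)² + (y₂-y₁)²)
dx = (-20) - 5 = -25
dy = (-20) - 19 = -39
d = sqrt((-25)² + (-39)²) = sqrt(625 + 1521) = sqrt(2146) = 46.32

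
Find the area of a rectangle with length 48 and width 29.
Area = length * width
Area = 48 * 29
Area = 1392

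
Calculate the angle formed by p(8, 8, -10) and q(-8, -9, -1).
p·q = -126, |p|² = 228, |q|² = 146
cos θ = -126/√33288 ≈ -0.6906
θ ≈ 133.7°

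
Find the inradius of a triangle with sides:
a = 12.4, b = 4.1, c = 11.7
s = (a+b+c)/2 = (12.4+4.1+11.7)/2 = 14.1
Area = √(s(s-a)(s-b)(s-c)) = √(14.1·1.7·10·2.4) = 23.985
r = Area/s = 23.985/14.1 = 1.701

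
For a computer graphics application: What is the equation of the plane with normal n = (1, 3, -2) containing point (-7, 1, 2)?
d = n·P = (1)(-7) + (3)(1) + (-2)(2) = -8
Plane: x + 3y - 2z = -8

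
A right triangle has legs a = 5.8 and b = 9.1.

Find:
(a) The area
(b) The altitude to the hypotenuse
(a) Area = ½ab = ½·5.8·9.1 = 26.39
(b) Hypotenuse c = √(5.8² + 9.1²) = √116.45 = 10.7912
    Area = ½·c·h_c  →  h_c = 2·Area/c = 2·26.39/10.7912 = 4.891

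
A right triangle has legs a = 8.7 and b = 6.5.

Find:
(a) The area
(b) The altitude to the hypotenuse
(a) Area = ½ab = ½·8.7·6.5 = 28.275
(b) Hypotenuse c = √(8.7² + 6.5²) = √117.94 = 10.86
    Area = ½·c·h_c  →  h_c = 2·Area/c = 2·28.275/10.86 = 5.207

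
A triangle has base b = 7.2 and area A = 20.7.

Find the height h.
A = ½bh  →  h = 2A/b
h = 2·20.7/7.2 = 5.75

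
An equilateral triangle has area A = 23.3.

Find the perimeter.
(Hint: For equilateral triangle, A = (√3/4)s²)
A = (√3/4)s²  →  s² = 4A/√3 = 4·23.3/√3 = 53.809
s = 7.33546
Perimeter = 3s = 22.01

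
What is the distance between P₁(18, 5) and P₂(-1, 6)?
Using the distance formula: d = sqrt((x₂-x₁)² + (y₂-y₁)²)
dx = (-1) - 18 = -19
dy = 6 - 5 = 1
d = sqrt((-19)² + 1²) = sqrt(361 + 1) = sqrt(362) = 19.03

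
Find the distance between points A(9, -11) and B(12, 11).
Using the distance formula: d = sqrt((x₂-x₁)² + (y₂-y₁)²)
dx = 12 - 9 = 3
dy = 11 - (-11) = 22
d = sqrt(3² + 22²) = sqrt(9 + 484) = sqrt(493) = 22.20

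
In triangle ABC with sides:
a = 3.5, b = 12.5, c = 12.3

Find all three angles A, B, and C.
By the law of cosines:
cos(A) = (b² + c² - a²)/(2bc) = 0.960293  →  A = 16.2°
cos(B) = (a² + c² - b²)/(2ac) = 0.084669  →  B = 85.14°
cos(C) = (a² + b² - c²)/(2ab) = 0.196686  →  C = 78.66°
Check: A + B + C = 180.0° ✓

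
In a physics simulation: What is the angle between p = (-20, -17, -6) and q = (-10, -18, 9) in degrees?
p·q = 452, |p|² = 725, |q|² = 505
cos θ = 452/√366125 ≈ 0.747
θ ≈ 41.67°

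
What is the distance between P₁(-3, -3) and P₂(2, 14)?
Using the distance formula: d = sqrt((x₂-x₁)² + (y₂-y₁)²)
dx = 2 - (-3) = 5
dy = 14 - (-3) = 17
d = sqrt(5² + 17²) = sqrt(25 + 289) = sqrt(314) = 17.72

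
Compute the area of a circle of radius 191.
Area = pi * r²
Area = pi * 191²
Area = pi * 36481
Area = 114608.44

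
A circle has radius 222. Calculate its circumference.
Circumference = 2 * pi * r
Circumference = 2 * pi * 222
Circumference = 1394.87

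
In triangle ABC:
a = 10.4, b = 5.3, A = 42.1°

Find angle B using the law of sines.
sin(B)/b = sin(A)/a
sin(B) = b·sin(A)/a = 5.3·sin(42.1°)/10.4 = 0.341660
B = arcsin(0.341660) = 19.98°  (b ≤ a, so B ≤ A and the acute solution is unique)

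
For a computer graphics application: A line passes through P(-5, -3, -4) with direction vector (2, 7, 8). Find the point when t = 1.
P(1) = (-5 + 2(1), -3 + 7(1), -4 + 8(1)) = (-3, 4, 4)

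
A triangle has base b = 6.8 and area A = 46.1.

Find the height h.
A = ½bh  →  h = 2A/b
h = 2·46.1/6.8 = 13.56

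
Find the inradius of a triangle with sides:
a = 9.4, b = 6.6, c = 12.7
s = (a+b+c)/2 = (9.4+6.6+12.7)/2 = 14.35
Area = √(s(s-a)(s-b)(s-c)) = √(14.35·4.95·7.75·1.65) = 30.1385
r = Area/s = 30.1385/14.35 = 2.1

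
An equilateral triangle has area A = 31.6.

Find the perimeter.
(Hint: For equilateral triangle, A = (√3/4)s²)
A = (√3/4)s²  →  s² = 4A/√3 = 4·31.6/√3 = 72.9771
s = 8.54266
Perimeter = 3s = 25.63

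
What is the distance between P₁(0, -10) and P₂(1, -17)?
Using the distance formula: d = sqrt((x₂-x₁)² + (y₂-y₁)²)
dx = 1 - 0 = 1
dy = (-17) - (-10) = -7
d = sqrt(1² + (-7)²) = sqrt(1 + 49) = sqrt(50) = 7.07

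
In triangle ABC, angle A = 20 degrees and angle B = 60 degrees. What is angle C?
Sum of angles in a triangle = 180 degrees
Third angle = 180 - 20 - 60
Third angle = 100 degrees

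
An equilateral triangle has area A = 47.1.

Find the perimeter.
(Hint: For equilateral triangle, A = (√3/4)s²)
A = (√3/4)s²  →  s² = 4A/√3 = 4·47.1/√3 = 108.773
s = 10.4294
Perimeter = 3s = 31.29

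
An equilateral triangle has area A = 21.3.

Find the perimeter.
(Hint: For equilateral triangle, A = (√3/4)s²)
A = (√3/4)s²  →  s² = 4A/√3 = 4·21.3/√3 = 49.1902
s = 7.01358
Perimeter = 3s = 21.04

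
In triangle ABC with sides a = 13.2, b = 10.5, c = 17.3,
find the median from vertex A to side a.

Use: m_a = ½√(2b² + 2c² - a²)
m_a = ½√(2·10.5² + 2·17.3² - 13.2²)
m_a = ½√(220.5 + 598.58 - 174.24) = ½√644.84 = 12.7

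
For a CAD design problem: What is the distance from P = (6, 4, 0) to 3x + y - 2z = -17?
d = |3(6) + 1(4) + (-2)(0) - (-17)| / √(3² + 1² + (-2)²) = 39/√14 = 10.42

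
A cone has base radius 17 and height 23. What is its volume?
Volume = (1/3) * pi * r² * h
Volume = (1/3) * pi * 17² * 23
Volume = (1/3) * pi * 289 * 23
Volume = (1/3) * pi * 6647
Volume = 6960.72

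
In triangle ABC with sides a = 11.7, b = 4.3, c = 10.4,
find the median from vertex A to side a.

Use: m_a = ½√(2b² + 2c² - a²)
m_a = ½√(2·4.3² + 2·10.4² - 11.7²)
m_a = ½√(36.98 + 216.32 - 136.89) = ½√116.41 = 5.395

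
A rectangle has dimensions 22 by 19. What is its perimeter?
Perimeter = 2 * (length + width)
Perimeter = 2 * (22 + 19)
Perimeter = 2 * 41
Perimeter = 82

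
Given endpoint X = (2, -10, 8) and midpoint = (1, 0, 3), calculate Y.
Y = (2×1 - 2, 2×0 - (-10), 2×3 - 8) = (0, 10, -2)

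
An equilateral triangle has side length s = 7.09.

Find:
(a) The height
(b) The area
(a) Height h = s·√3/2 = 7.09·√3/2 = 6.14
(b) Area = (√3/4)·s² = (√3/4)·7.09² = (√3/4)·50.2681 = 21.77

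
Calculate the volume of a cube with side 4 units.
Volume = s³
Volume = 4³
Volume = 64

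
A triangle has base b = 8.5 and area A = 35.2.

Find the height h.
A = ½bh  →  h = 2A/b
h = 2·35.2/8.5 = 8.282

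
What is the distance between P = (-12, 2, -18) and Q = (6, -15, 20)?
d = √[(18)² + (-17)² + (38)²] = √2057 = 45.35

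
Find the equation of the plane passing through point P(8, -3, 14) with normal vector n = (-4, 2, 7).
d = n·P = (-4)(8) + (2)(-3) + (7)(14) = 60
Plane: -4x + 2y + 7z = 60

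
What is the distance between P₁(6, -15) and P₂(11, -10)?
Using the distance formula: d = sqrt((x₂-x₁)² + (y₂-y₁)²)
dx = 11 - 6 = 5
dy = (-10) - (-15) = 5
d = sqrt(5² + 5²) = sqrt(25 + 25) = sqrt(50) = 7.07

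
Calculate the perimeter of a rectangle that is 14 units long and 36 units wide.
Perimeter = 2 * (length + width)
Perimeter = 2 * (14 + 36)
Perimeter = 2 * 50
Perimeter = 100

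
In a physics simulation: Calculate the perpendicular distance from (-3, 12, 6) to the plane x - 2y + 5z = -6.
d = |1(-3) + (-2)(12) + 5(6) - (-6)| / √(1² + (-2)² + 5²) = 9/√30 = 1.643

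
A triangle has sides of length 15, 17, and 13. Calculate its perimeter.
Perimeter = sum of all sides
Perimeter = 15 + 17 + 13
Perimeter = 45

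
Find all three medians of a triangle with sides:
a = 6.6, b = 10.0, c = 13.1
Using m_x = ½√(2y² + 2z² - x²):
m_a = ½√(2·10.0² + 2·13.1² - 6.6²) = ½√499.66 = 11.18
m_b = ½√(2·6.6² + 2·13.1² - 10.0²) = ½√330.34 = 9.088
m_c = ½√(2·6.6² + 2·10.0² - 13.1²) = ½√115.51 = 5.374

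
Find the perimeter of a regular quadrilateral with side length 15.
Perimeter = number of sides * side length
Perimeter = 4 * 15
Perimeter = 60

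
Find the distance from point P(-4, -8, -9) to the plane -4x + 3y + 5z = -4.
d = |(-4)(-4) + 3(-8) + 5(-9) - (-4)| / √((-4)² + 3² + 5²) = 49/√50 = 6.93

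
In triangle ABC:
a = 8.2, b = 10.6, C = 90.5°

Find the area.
Using A = ½ab·sin(C):
A = ½·8.2·10.6·sin(90.5°) = ½·86.92·0.999962 = 43.46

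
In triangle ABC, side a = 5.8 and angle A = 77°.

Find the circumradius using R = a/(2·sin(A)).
R = a/(2·sin(A)) = 5.8/(2·sin(77°))
R = 5.8/(2·0.974370) = 5.8/1.948740 = 2.976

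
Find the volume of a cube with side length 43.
Volume = s³
Volume = 43³
Volume = 79507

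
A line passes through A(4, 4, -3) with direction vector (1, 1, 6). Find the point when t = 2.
P(2) = (4 + 1(2), 4 + 1(2), -3 + 6(2)) = (6, 6, 9)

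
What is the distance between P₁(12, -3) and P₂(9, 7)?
Using the distance formula: d = sqrt((x₂-x₁)² + (y₂-y₁)²)
dx = 9 - 12 = -3
dy = 7 - (-3) = 10
d = sqrt((-3)² + 10²) = sqrt(9 + 100) = sqrt(109) = 10.44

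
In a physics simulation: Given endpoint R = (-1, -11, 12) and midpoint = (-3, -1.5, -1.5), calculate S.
S = (2×(-3) - (-1), 2×(-1.5) - (-11), 2×(-1.5) - 12) = (-5, 8, -15)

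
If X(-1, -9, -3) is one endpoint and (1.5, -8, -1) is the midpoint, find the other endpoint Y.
Y = (2×1.5 - (-1), 2×(-8) - (-9), 2×(-1) - (-3)) = (4, -7, 1)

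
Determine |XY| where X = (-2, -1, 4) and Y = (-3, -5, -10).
d = √[(-1)² + (-4)² + (-14)²] = √213 = 14.59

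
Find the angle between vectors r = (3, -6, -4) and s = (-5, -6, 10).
r·s = -19, |r|² = 61, |s|² = 161
cos θ = -19/√9821 ≈ -0.1917
θ ≈ 101.1°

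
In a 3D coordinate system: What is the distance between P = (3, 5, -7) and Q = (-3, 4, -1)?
d = √[(-6)² + (-1)² + (6)²] = √73 = 8.544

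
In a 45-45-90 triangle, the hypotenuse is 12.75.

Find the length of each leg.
In a 45-45-90 triangle, hypotenuse = leg·√2  →  leg = hypotenuse/√2
leg = 12.75/√2 = 9.016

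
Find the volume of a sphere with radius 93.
Volume = (4/3) * pi * r³
Volume = (4/3) * pi * 93³
Volume = (4/3) * pi * 804357
Volume = 3369282.72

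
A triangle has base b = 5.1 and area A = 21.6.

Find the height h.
A = ½bh  →  h = 2A/b
h = 2·21.6/5.1 = 8.471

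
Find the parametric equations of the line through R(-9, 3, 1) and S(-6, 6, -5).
Direction vector d = S - R = (3, 3, -6)
x = -9 + 3t, y = 3 + 3t, z = 1 - 6t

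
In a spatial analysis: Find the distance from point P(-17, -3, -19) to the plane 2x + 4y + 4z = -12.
d = |2(-17) + 4(-3) + 4(-19) - (-12)| / √(2² + 4² + 4²) = 110/√36 = 18.33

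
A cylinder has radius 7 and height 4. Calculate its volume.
Volume = pi * r² * h
Volume = pi * 7² * 4
Volume = pi * 49 * 4
Volume = pi * 196
Volume = 615.75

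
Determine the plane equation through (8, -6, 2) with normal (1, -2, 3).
d = n·P = (1)(8) + (-2)(-6) + (3)(2) = 26
Plane: x - 2y + 3z = 26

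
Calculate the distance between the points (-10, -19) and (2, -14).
Using the distance formula: d = sqrt((x₂-x₁)² + (y₂-y₁)²)
dx = 2 - (-10) = 12
dy = (-14) - (-19) = 5
d = sqrt(12² + 5²) = sqrt(144 + 25) = sqrt(169) = 13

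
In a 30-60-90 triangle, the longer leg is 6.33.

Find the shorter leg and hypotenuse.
In a 30-60-90 triangle, sides are in ratio 1 : √3 : 2.
Long leg = short leg·√3  →  short leg = 6.33/√3 = 3.655
Hypotenuse = 2·(short leg) = 2·6.33/√3 = 7.309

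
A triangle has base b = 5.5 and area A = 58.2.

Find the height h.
A = ½bh  →  h = 2A/b
h = 2·58.2/5.5 = 21.16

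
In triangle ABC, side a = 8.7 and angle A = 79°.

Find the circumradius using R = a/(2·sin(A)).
R = a/(2·sin(A)) = 8.7/(2·sin(79°))
R = 8.7/(2·0.981627) = 8.7/1.963254 = 4.431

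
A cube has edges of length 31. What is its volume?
Volume = s³
Volume = 31³
Volume = 29791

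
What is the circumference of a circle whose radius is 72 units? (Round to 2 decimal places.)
Circumference = 2 * pi * r
Circumference = 2 * pi * 72
Circumference = 452.39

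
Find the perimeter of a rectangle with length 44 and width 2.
Perimeter = 2 * (length + width)
Perimeter = 2 * (44 + 2)
Perimeter = 2 * 46
Perimeter = 92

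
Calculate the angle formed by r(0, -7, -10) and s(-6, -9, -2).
r·s = 83, |r|² = 149, |s|² = 121
cos θ = 83/√18029 ≈ 0.6181
θ ≈ 51.82°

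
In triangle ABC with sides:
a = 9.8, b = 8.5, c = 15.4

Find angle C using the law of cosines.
cos(C) = (a² + b² - c²)/(2ab)
cos(C) = (9.8² + 8.5² - 15.4²)/(2·9.8·8.5) = -68.87/166.6 = -0.413385
C = arccos(-0.413385) = 114.4°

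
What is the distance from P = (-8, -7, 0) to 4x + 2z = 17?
d = |4(-8) + 0(-7) + 2(0) - (17)| / √(4² + 0² + 2²) = 49/√20 = 10.96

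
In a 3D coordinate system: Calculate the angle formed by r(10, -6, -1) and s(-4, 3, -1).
r·s = -57, |r|² = 137, |s|² = 26
cos θ = -57/√3562 ≈ -0.9551
θ ≈ 162.8°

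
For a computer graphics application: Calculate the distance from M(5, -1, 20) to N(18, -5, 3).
d = √[(13)² + (-4)² + (-17)²] = √474 = 21.77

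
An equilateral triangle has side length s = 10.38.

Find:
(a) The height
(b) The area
(a) Height h = s·√3/2 = 10.38·√3/2 = 8.989
(b) Area = (√3/4)·s² = (√3/4)·10.38² = (√3/4)·107.744 = 46.65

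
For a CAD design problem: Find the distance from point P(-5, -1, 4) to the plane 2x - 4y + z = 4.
d = |2(-5) + (-4)(-1) + 1(4) - (4)| / √(2² + (-4)² + 1²) = 6/√21 = 1.309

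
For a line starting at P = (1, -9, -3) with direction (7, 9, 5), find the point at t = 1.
P(1) = (1 + 7(1), -9 + 9(1), -3 + 5(1)) = (8, 0, 2)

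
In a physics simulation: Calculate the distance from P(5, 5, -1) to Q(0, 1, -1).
d = √[(-5)² + (-4)² + (0)²] = √41 = 6.403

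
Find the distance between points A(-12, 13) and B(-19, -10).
Using the distance formula: d = sqrt((x₂-x₁)² + (y₂-y₁)²)
dx = (-19) - (-12) = -7
dy = (-10) - 13 = -23
d = sqrt((-7)² + (-23)²) = sqrt(49 + 529) = sqrt(578) = 24.04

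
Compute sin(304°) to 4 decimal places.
sin(304 degrees) = -0.829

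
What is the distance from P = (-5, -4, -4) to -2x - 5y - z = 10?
d = |(-2)(-5) + (-5)(-4) + (-1)(-4) - (10)| / √((-2)² + (-5)² + (-1)²) = 24/√30 = 4.382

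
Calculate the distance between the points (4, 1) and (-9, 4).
Using the distance formula: d = sqrt((x₂-x₁)² + (y₂-y₁)²)
dx = (-9) - 4 = -13
dy = 4 - 1 = 3
d = sqrt((-13)² + 3²) = sqrt(169 + 9) = sqrt(178) = 13.34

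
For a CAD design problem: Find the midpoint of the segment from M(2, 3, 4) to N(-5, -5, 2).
Midpoint = ((2-5)/2, (3-5)/2, (4+2)/2) = (-1.5, -1, 3)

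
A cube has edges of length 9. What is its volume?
Volume = s³
Volume = 9³
Volume = 729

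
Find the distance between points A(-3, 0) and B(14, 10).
Using the distance formula: d = sqrt((x₂-x₁)² + (y₂-y₁)²)
dx = 14 - (-3) = 17
dy = 10 - 0 = 10
d = sqrt(17² + 10²) = sqrt(289 + 100) = sqrt(389) = 19.72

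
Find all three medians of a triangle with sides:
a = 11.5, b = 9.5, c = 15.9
Using m_x = ½√(2y² + 2z² - x²):
m_a = ½√(2·9.5² + 2·15.9² - 11.5²) = ½√553.87 = 11.77
m_b = ½√(2·11.5² + 2·15.9² - 9.5²) = ½√679.87 = 13.04
m_c = ½√(2·11.5² + 2·9.5² - 15.9²) = ½√192.19 = 6.932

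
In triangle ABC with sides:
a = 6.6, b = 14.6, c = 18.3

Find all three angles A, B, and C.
By the law of cosines:
cos(A) = (b² + c² - a²)/(2bc) = 0.944101  →  A = 19.25°
cos(B) = (a² + c² - b²)/(2ac) = 0.684261  →  B = 46.82°
cos(C) = (a² + b² - c²)/(2ab) = -0.405614  →  C = 113.9°
Check: A + B + C = 180.0° ✓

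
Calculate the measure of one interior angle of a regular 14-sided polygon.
Interior angle of a regular n-gon = (n-2)*180/n
Interior angle = (14-2)*180/14
Interior angle = 12*180/14
Interior angle = 2160/14
Interior angle = 154.29 degrees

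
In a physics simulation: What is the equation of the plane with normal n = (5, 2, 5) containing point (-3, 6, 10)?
d = n·P = (5)(-3) + (2)(6) + (5)(10) = 47
Plane: 5x + 2y + 5z = 47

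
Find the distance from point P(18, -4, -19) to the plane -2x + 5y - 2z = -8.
d = |(-2)(18) + 5(-4) + (-2)(-19) - (-8)| / √((-2)² + 5² + (-2)²) = 10/√33 = 1.741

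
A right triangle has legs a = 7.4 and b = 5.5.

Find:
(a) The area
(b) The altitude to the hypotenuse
(a) Area = ½ab = ½·7.4·5.5 = 20.35
(b) Hypotenuse c = √(7.4² + 5.5²) = √85.01 = 9.22009
    Area = ½·c·h_c  →  h_c = 2·Area/c = 2·20.35/9.22009 = 4.414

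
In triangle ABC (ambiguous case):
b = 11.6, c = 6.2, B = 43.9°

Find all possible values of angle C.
sin(C)/c = sin(B)/b  →  sin(C) = c·sin(B)/b = 6.2·sin(43.9°)/11.6 = 0.370611
C₁ = arcsin(0.370611) = 21.75°,  C₂ = 180° - C₁ = 158.25°
Check C₂: A = 180° - 43.9° - 158.25° = -22.15° ≤ 0, rejected
C = 21.75° (one solution)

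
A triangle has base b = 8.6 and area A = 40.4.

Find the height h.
A = ½bh  →  h = 2A/b
h = 2·40.4/8.6 = 9.395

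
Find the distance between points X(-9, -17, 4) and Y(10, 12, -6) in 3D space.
d = √[(19)² + (29)² + (-10)²] = √1302 = 36.08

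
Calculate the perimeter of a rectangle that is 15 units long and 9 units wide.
Perimeter = 2 * (length + width)
Perimeter = 2 * (15 + 9)
Perimeter = 2 * 24
Perimeter = 48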